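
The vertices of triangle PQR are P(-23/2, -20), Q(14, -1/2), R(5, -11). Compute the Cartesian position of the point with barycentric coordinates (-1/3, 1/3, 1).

(27/2, -9/2)

S = (-1/3)·P + (1/3)·Q + 1·R.
x-coordinate: (-1/3)·(-23/2) + (1/3)·14 + 1·5 = 27/2.
y-coordinate: (-1/3)·(-20) + (1/3)·(-1/2) + 1·(-11) = -9/2.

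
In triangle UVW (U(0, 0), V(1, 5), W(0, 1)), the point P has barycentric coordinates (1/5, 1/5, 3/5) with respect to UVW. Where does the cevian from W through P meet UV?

Line WP meets UV where the W-coordinate vanishes; zeroing P's W-weight and renormalizing leaves U, V-weights 1/5 : 1/5 → (1/2, 1/2).
So Q = (1/2)·U + (1/2)·V = (1/2, 5/2).

(1/2, 5/2)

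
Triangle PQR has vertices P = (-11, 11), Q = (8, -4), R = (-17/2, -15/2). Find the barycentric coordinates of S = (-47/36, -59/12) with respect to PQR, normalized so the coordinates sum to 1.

Signed area of the reference triangle: [PQR] = ½·((-11)·(-4−(-15/2)) + 8·(-15/2−11) + (-17/2)·(11−(-4))) = ½·(-77/2 − 148 − 255/2) = -157.
[SQR] = ½·((-47/36)·(-4−(-15/2)) + 8·(-15/2−(-59/12)) + (-17/2)·(-59/12−(-4))) = ½·(-329/72 − 62/3 + 187/24) = -157/18, so the P-coordinate is (-157/18)/(-157) = 1/18.
[PSR] = ½·((-11)·(-59/12−(-15/2)) + (-47/36)·(-15/2−11) + (-17/2)·(11−(-59/12))) = ½·(-341/12 + 1739/72 − 3247/24) = -628/9, so the Q-coordinate is 4/9.
[PQS] = ½·((-11)·(-4−(-59/12)) + 8·(-59/12−11) + (-47/36)·(11−(-4))) = ½·(-121/12 − 382/3 − 235/12) = -157/2, so the R-coordinate is 1/2.
Check: 1/18 + 4/9 + 1/2 = 1.

(1/18, 4/9, 1/2)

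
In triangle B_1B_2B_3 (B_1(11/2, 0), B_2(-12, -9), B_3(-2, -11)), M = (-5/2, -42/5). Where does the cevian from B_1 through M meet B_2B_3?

(-9/2, -21/2)

Barycentric coordinates of M with respect to B_1B_2B_3: (1/5, 1/5, 3/5).
On side B_2B_3 the B_1-coordinate is zero; dropping M's B_1-weight 1/5 and renormalizing the remaining 1/5 : 3/5 gives weights 1/4, 3/4 on B_2, B_3.
N = (1/4)·(-12, -9) + (3/4)·(-2, -11) = (-9/2, -21/2).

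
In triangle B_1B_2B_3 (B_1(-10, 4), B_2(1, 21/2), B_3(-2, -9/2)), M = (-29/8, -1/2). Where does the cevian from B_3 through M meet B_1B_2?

Barycentric coordinates of M with respect to B_1B_2B_3: (1/4, 1/8, 5/8).
On side B_1B_2 the B_3-coordinate is zero; dropping M's B_3-weight 5/8 and renormalizing the remaining 1/4 : 1/8 gives weights 2/3, 1/3 on B_1, B_2.
N = (2/3)·(-10, 4) + (1/3)·(1, 21/2) = (-19/3, 37/6).

(-19/3, 37/6)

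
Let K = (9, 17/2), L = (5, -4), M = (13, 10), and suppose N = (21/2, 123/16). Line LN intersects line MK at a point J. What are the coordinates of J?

(79/7, 131/14)

Barycentric coordinates of N with respect to KLM: (3/8, 1/8, 1/2).
On side MK the L-coordinate is zero; dropping N's L-weight 1/8 and renormalizing the remaining 1/2 : 3/8 gives weights 4/7, 3/7 on M, K.
J = (4/7)·(13, 10) + (3/7)·(9, 17/2) = (79/7, 131/14).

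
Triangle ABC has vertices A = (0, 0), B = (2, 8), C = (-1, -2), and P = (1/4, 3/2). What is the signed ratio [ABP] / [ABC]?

1/4

[ABC] = ½·(0·(8−(-2)) + 2·(-2−0) + (-1)·(0−8)) = ½·(0 − 4 + 8) = 2.
[ABP] = ½·(0·(8−(3/2)) + 2·(3/2−0) + (1/4)·(0−8)) = ½·(0 + 3 − 2) = 1/2, so the ratio is (1/2)/2 = 1/4.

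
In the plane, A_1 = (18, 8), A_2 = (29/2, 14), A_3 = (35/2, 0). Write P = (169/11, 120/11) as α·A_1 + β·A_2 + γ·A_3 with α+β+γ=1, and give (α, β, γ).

Signed area of the reference triangle: [A_1A_2A_3] = ½·(18·(14−0) + (29/2)·(0−8) + (35/2)·(8−14)) = ½·(252 − 116 − 105) = 31/2.
[PA_2A_3] = ½·((169/11)·(14−0) + (29/2)·(0−(120/11)) + (35/2)·(120/11−14)) = ½·(2366/11 − 1740/11 − 595/11) = 31/22, so the A_1-coordinate is (31/22)/(31/2) = 1/11.
[A_1PA_3] = ½·(18·(120/11−0) + (169/11)·(0−8) + (35/2)·(8−(120/11))) = ½·(2160/11 − 1352/11 − 560/11) = 124/11, so the A_2-coordinate is 8/11.
[A_1A_2P] = ½·(18·(14−(120/11)) + (29/2)·(120/11−8) + (169/11)·(8−14)) = ½·(612/11 + 464/11 − 1014/11) = 31/11, so the A_3-coordinate is 2/11.
Check: 1/11 + 8/11 + 2/11 = 1.

(1/11, 8/11, 2/11)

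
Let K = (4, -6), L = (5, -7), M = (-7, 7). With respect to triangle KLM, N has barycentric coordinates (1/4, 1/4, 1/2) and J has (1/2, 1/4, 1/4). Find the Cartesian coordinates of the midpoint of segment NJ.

Barycentric coordinates of the midpoint are the average: (3/8, 1/4, 3/8).
Converting: (3/8)·K + (1/4)·L + (3/8)·M = (1/8, -11/8).

(1/8, -11/8)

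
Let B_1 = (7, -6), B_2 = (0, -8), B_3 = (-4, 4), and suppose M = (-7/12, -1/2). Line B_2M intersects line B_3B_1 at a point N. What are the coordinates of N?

Barycentric coordinates of M with respect to B_1B_2B_3: (1/4, 1/6, 7/12).
On side B_3B_1 the B_2-coordinate is zero; dropping M's B_2-weight 1/6 and renormalizing the remaining 7/12 : 1/4 gives weights 7/10, 3/10 on B_3, B_1.
N = (7/10)·(-4, 4) + (3/10)·(7, -6) = (-7/10, 1).

(-7/10, 1)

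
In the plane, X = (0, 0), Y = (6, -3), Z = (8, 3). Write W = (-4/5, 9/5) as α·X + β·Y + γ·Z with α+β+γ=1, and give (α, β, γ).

(6/5, -2/5, 1/5)

Signed area of the reference triangle: [XYZ] = ½·(0·(-3−3) + 6·(3−0) + 8·(0−(-3))) = ½·(0 + 18 + 24) = 21.
[WYZ] = ½·((-4/5)·(-3−3) + 6·(3−(9/5)) + 8·(9/5−(-3))) = ½·(24/5 + 36/5 + 192/5) = 126/5, so the X-coordinate is (126/5)/21 = 6/5.
[XWZ] = ½·(0·(9/5−3) + (-4/5)·(3−0) + 8·(0−(9/5))) = ½·(0 − 12/5 − 72/5) = -42/5, so the Y-coordinate is -2/5.
[XYW] = ½·(0·(-3−(9/5)) + 6·(9/5−0) + (-4/5)·(0−(-3))) = ½·(0 + 54/5 − 12/5) = 21/5, so the Z-coordinate is 1/5.
Check: 6/5 − 2/5 + 1/5 = 1.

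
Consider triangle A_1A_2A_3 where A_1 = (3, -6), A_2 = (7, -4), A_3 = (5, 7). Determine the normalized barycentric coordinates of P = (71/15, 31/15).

Signed area of the reference triangle: [A_1A_2A_3] = ½·(3·(-4−7) + 7·(7−(-6)) + 5·(-6−(-4))) = ½·(-33 + 91 − 10) = 24.
[PA_2A_3] = ½·((71/15)·(-4−7) + 7·(7−(31/15)) + 5·(31/15−(-4))) = ½·(-781/15 + 518/15 + 91/3) = 32/5, so the A_1-coordinate is (32/5)/24 = 4/15.
[A_1PA_3] = ½·(3·(31/15−7) + (71/15)·(7−(-6)) + 5·(-6−(31/15))) = ½·(-74/5 + 923/15 − 121/3) = 16/5, so the A_2-coordinate is 2/15.
[A_1A_2P] = ½·(3·(-4−(31/15)) + 7·(31/15−(-6)) + (71/15)·(-6−(-4))) = ½·(-91/5 + 847/15 − 142/15) = 72/5, so the A_3-coordinate is 3/5.

(4/15, 2/15, 3/5)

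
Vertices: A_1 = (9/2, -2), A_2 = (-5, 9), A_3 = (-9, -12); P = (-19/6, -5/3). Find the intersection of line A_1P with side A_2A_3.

(-7, -3/2)

Barycentric coordinates of P with respect to A_1A_2A_3: (1/3, 1/3, 1/3).
On side A_2A_3 the A_1-coordinate is zero; dropping P's A_1-weight 1/3 and renormalizing the remaining 1/3 : 1/3 gives weights 1/2, 1/2 on A_2, A_3.
Q = (1/2)·(-5, 9) + (1/2)·(-9, -12) = (-7, -3/2).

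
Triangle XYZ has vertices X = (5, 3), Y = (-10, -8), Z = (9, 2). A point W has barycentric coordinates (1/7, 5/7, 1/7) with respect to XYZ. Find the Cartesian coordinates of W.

(-36/7, -5)

W = (1/7)·X + (5/7)·Y + (1/7)·Z.
x-coordinate: (1/7)·5 + (5/7)·(-10) + (1/7)·9 = -36/7.
y-coordinate: (1/7)·3 + (5/7)·(-8) + (1/7)·2 = -5.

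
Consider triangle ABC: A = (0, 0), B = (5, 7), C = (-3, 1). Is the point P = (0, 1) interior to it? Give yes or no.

Barycentric coordinates of P: (9/13, 3/26, 5/26).
The three coordinates are positive, positive, positive; a point is interior exactly when all three are positive.

yes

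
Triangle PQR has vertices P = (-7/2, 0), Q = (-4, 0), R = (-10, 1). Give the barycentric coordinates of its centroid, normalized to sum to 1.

(1/3, 1/3, 1/3)

The centroid is the average of the vertices, so each weight is 1/3.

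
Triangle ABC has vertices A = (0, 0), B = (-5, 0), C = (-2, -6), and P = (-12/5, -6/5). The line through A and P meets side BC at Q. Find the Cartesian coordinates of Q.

Barycentric coordinates of P with respect to ABC: (2/5, 2/5, 1/5).
On side BC the A-coordinate is zero; dropping P's A-weight 2/5 and renormalizing the remaining 2/5 : 1/5 gives weights 2/3, 1/3 on B, C.
Q = (2/3)·(-5, 0) + (1/3)·(-2, -6) = (-4, -2).

(-4, -2)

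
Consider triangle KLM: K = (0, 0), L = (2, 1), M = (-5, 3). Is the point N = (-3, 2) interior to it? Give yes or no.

yes

Barycentric coordinates of N: (3/11, 1/11, 7/11).
The three coordinates are positive, positive, positive; a point is interior exactly when all three are positive.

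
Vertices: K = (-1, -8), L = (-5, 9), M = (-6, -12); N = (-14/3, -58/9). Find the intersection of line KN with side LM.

Barycentric coordinates of N with respect to KLM: (2/9, 2/9, 5/9).
On side LM the K-coordinate is zero; dropping N's K-weight 2/9 and renormalizing the remaining 2/9 : 5/9 gives weights 2/7, 5/7 on L, M.
J = (2/7)·(-5, 9) + (5/7)·(-6, -12) = (-40/7, -6).

(-40/7, -6)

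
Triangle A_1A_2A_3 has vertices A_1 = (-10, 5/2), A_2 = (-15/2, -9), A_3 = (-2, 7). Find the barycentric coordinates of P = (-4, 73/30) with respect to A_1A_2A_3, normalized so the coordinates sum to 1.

(1/15, 4/15, 2/3)

Signed area of the reference triangle: [A_1A_2A_3] = ½·((-10)·(-9−7) + (-15/2)·(7−(5/2)) + (-2)·(5/2−(-9))) = ½·(160 − 135/4 − 23) = 413/8.
[PA_2A_3] = ½·((-4)·(-9−7) + (-15/2)·(7−(73/30)) + (-2)·(73/30−(-9))) = ½·(64 − 137/4 − 343/15) = 413/120, so the A_1-coordinate is (413/120)/(413/8) = 1/15.
[A_1PA_3] = ½·((-10)·(73/30−7) + (-4)·(7−(5/2)) + (-2)·(5/2−(73/30))) = ½·(137/3 − 18 − 2/15) = 413/30, so the A_2-coordinate is 4/15.
[A_1A_2P] = ½·((-10)·(-9−(73/30)) + (-15/2)·(73/30−(5/2)) + (-4)·(5/2−(-9))) = ½·(343/3 + 1/2 − 46) = 413/12, so the A_3-coordinate is 2/3.
Check: 1/15 + 4/15 + 2/3 = 1.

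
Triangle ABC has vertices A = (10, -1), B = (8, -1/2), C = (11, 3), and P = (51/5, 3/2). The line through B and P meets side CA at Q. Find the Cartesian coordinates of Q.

(43/4, 2)

Barycentric coordinates of P with respect to ABC: (1/5, 1/5, 3/5).
On side CA the B-coordinate is zero; dropping P's B-weight 1/5 and renormalizing the remaining 3/5 : 1/5 gives weights 3/4, 1/4 on C, A.
Q = (3/4)·(11, 3) + (1/4)·(10, -1) = (43/4, 2).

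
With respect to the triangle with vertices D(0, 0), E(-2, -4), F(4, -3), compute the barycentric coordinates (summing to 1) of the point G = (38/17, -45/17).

(3/17, 3/17, 11/17)

Signed area of the reference triangle: [DEF] = ½·(0·(-4−(-3)) + (-2)·(-3−0) + 4·(0−(-4))) = ½·(0 + 6 + 16) = 11.
[GEF] = ½·((38/17)·(-4−(-3)) + (-2)·(-3−(-45/17)) + 4·(-45/17−(-4))) = ½·(-38/17 + 12/17 + 92/17) = 33/17, so the D-coordinate is (33/17)/11 = 3/17.
[DGF] = ½·(0·(-45/17−(-3)) + (38/17)·(-3−0) + 4·(0−(-45/17))) = ½·(0 − 114/17 + 180/17) = 33/17, so the E-coordinate is 3/17.
[DEG] = ½·(0·(-4−(-45/17)) + (-2)·(-45/17−0) + (38/17)·(0−(-4))) = ½·(0 + 90/17 + 152/17) = 121/17, so the F-coordinate is 11/17.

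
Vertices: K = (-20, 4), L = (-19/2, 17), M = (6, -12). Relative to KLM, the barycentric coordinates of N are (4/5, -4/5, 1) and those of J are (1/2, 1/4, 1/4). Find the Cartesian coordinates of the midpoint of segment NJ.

Barycentric coordinates of the midpoint are the average: (13/20, -11/40, 5/8).
Converting: (13/20)·K + (-11/40)·L + (5/8)·M = (-531/80, -383/40).

(-531/80, -383/40)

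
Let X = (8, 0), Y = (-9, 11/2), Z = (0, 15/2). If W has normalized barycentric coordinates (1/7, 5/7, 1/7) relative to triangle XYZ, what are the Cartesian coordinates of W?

(-37/7, 5)

W = (1/7)·X + (5/7)·Y + (1/7)·Z.
x-coordinate: (1/7)·8 + (5/7)·(-9) + (1/7)·0 = -37/7.
y-coordinate: (1/7)·0 + (5/7)·(11/2) + (1/7)·(15/2) = 5.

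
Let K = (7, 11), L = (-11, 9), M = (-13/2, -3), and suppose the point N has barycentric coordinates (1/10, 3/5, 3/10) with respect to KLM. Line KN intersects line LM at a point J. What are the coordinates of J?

Line KN meets LM where the K-coordinate vanishes; zeroing N's K-weight and renormalizing leaves L, M-weights 3/5 : 3/10 → (2/3, 1/3).
So J = (2/3)·L + (1/3)·M = (-19/2, 5).

(-19/2, 5)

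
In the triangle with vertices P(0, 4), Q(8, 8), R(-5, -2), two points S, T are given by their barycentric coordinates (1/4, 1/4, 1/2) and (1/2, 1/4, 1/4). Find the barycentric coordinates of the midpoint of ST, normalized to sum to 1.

(3/8, 1/4, 3/8)

Since both coordinate triples sum to 1, the midpoint's barycentrics are the componentwise average.
(1/4+1/2)/2 = 3/8; similarly 1/4 and 3/8.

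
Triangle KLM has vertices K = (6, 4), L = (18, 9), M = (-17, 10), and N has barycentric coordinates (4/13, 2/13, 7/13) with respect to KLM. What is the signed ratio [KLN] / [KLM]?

7/13

The signed ratio [KLN]/[KLM] equals the barycentric coordinate of N at vertex M, which is 7/13.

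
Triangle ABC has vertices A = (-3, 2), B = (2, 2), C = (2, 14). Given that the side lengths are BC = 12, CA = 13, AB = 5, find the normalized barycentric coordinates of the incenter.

The incenter has barycentric coordinates proportional to the opposite side lengths: (12 : 13 : 5).
Normalizing by 12+13+5 = 30 gives (2/5, 13/30, 1/6).

(2/5, 13/30, 1/6)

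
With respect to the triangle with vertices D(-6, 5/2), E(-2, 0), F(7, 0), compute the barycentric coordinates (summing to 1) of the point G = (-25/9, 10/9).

Signed area of the reference triangle: [DEF] = ½·((-6)·(0−0) + (-2)·(0−(5/2)) + 7·(5/2−0)) = ½·(0 + 5 + 35/2) = 45/4.
[GEF] = ½·((-25/9)·(0−0) + (-2)·(0−(10/9)) + 7·(10/9−0)) = ½·(0 + 20/9 + 70/9) = 5, so the D-coordinate is 5/(45/4) = 4/9.
[DGF] = ½·((-6)·(10/9−0) + (-25/9)·(0−(5/2)) + 7·(5/2−(10/9))) = ½·(-20/3 + 125/18 + 175/18) = 5, so the E-coordinate is 4/9.
[DEG] = ½·((-6)·(0−(10/9)) + (-2)·(10/9−(5/2)) + (-25/9)·(5/2−0)) = ½·(20/3 + 25/9 − 125/18) = 5/4, so the F-coordinate is 1/9.

(4/9, 4/9, 1/9)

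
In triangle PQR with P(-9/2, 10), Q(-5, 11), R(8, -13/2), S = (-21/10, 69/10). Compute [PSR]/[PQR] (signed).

[PQR] = ½·((-9/2)·(11−(-13/2)) + (-5)·(-13/2−10) + 8·(10−11)) = ½·(-315/4 + 165/2 − 8) = -17/8.
[PSR] = ½·((-9/2)·(69/10−(-13/2)) + (-21/10)·(-13/2−10) + 8·(10−(69/10))) = ½·(-603/10 + 693/20 + 124/5) = -17/40, so the ratio is (-17/40)/(-17/8) = 1/5.

1/5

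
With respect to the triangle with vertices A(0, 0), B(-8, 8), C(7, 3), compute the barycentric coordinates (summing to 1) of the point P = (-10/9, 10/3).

Signed area of the reference triangle: [ABC] = ½·(0·(8−3) + (-8)·(3−0) + 7·(0−8)) = ½·(0 − 24 − 56) = -40.
[PBC] = ½·((-10/9)·(8−3) + (-8)·(3−(10/3)) + 7·(10/3−8)) = ½·(-50/9 + 8/3 − 98/3) = -160/9, so the A-coordinate is (-160/9)/(-40) = 4/9.
[APC] = ½·(0·(10/3−3) + (-10/9)·(3−0) + 7·(0−(10/3))) = ½·(0 − 10/3 − 70/3) = -40/3, so the B-coordinate is 1/3.
[ABP] = ½·(0·(8−(10/3)) + (-8)·(10/3−0) + (-10/9)·(0−8)) = ½·(0 − 80/3 + 80/9) = -80/9, so the C-coordinate is 2/9.

(4/9, 1/3, 2/9)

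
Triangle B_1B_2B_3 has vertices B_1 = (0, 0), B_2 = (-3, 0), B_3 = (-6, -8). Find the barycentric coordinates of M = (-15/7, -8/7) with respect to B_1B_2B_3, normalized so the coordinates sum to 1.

(3/7, 3/7, 1/7)

Signed area of the reference triangle: [B_1B_2B_3] = ½·(0·(0−(-8)) + (-3)·(-8−0) + (-6)·(0−0)) = ½·(0 + 24 + 0) = 12.
[MB_2B_3] = ½·((-15/7)·(0−(-8)) + (-3)·(-8−(-8/7)) + (-6)·(-8/7−0)) = ½·(-120/7 + 144/7 + 48/7) = 36/7, so the B_1-coordinate is (36/7)/12 = 3/7.
[B_1MB_3] = ½·(0·(-8/7−(-8)) + (-15/7)·(-8−0) + (-6)·(0−(-8/7))) = ½·(0 + 120/7 − 48/7) = 36/7, so the B_2-coordinate is 3/7.
[B_1B_2M] = ½·(0·(0−(-8/7)) + (-3)·(-8/7−0) + (-15/7)·(0−0)) = ½·(0 + 24/7 + 0) = 12/7, so the B_3-coordinate is 1/7.
Check: 3/7 + 3/7 + 1/7 = 1.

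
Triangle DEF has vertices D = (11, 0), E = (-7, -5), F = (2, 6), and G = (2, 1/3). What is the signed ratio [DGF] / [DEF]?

[DEF] = ½·(11·(-5−6) + (-7)·(6−0) + 2·(0−(-5))) = ½·(-121 − 42 + 10) = -153/2.
[DGF] = ½·(11·(1/3−6) + 2·(6−0) + 2·(0−(1/3))) = ½·(-187/3 + 12 − 2/3) = -51/2, so the ratio is (-51/2)/(-153/2) = 1/3.

1/3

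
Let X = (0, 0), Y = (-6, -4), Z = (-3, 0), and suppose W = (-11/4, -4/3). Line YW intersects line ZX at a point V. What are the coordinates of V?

(-9/8, 0)

Barycentric coordinates of W with respect to XYZ: (5/12, 1/3, 1/4).
On side ZX the Y-coordinate is zero; dropping W's Y-weight 1/3 and renormalizing the remaining 1/4 : 5/12 gives weights 3/8, 5/8 on Z, X.
V = (3/8)·(-3, 0) + (5/8)·(0, 0) = (-9/8, 0).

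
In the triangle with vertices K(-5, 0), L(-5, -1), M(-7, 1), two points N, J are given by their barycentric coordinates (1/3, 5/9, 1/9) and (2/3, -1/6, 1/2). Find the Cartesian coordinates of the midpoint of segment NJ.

(-101/18, 1/9)

Barycentric coordinates of the midpoint are the average: (1/2, 7/36, 11/36).
Converting: (1/2)·K + (7/36)·L + (11/36)·M = (-101/18, 1/9).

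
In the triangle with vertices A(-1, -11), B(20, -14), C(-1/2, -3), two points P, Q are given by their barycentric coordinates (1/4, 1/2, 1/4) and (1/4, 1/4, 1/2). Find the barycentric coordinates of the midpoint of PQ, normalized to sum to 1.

Since both coordinate triples sum to 1, the midpoint's barycentrics are the componentwise average.
(1/4+1/4)/2 = 1/4; similarly 3/8 and 3/8.

(1/4, 3/8, 3/8)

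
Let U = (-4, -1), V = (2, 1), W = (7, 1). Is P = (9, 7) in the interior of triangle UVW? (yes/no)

Barycentric coordinates of P: (-3, 31/5, -11/5).
The three coordinates are negative, positive, negative; a point is interior exactly when all three are positive.

no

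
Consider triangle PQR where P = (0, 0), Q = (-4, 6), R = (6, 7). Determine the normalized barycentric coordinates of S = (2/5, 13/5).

Signed area of the reference triangle: [PQR] = ½·(0·(6−7) + (-4)·(7−0) + 6·(0−6)) = ½·(0 − 28 − 36) = -32.
[SQR] = ½·((2/5)·(6−7) + (-4)·(7−(13/5)) + 6·(13/5−6)) = ½·(-2/5 − 88/5 − 102/5) = -96/5, so the P-coordinate is (-96/5)/(-32) = 3/5.
[PSR] = ½·(0·(13/5−7) + (2/5)·(7−0) + 6·(0−(13/5))) = ½·(0 + 14/5 − 78/5) = -32/5, so the Q-coordinate is 1/5.
[PQS] = ½·(0·(6−(13/5)) + (-4)·(13/5−0) + (2/5)·(0−6)) = ½·(0 − 52/5 − 12/5) = -32/5, so the R-coordinate is 1/5.
Check: 3/5 + 1/5 + 1/5 = 1.

(3/5, 1/5, 1/5)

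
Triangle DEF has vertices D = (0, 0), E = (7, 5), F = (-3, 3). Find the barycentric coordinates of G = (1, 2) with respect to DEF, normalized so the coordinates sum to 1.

Signed area of the reference triangle: [DEF] = ½·(0·(5−3) + 7·(3−0) + (-3)·(0−5)) = ½·(0 + 21 + 15) = 18.
[GEF] = ½·(1·(5−3) + 7·(3−2) + (-3)·(2−5)) = ½·(2 + 7 + 9) = 9, so the D-coordinate is 9/18 = 1/2.
[DGF] = ½·(0·(2−3) + 1·(3−0) + (-3)·(0−2)) = ½·(0 + 3 + 6) = 9/2, so the E-coordinate is 1/4.
[DEG] = ½·(0·(5−2) + 7·(2−0) + 1·(0−5)) = ½·(0 + 14 − 5) = 9/2, so the F-coordinate is 1/4.

(1/2, 1/4, 1/4)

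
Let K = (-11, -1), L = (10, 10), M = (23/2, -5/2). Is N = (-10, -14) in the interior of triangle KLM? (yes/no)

Barycentric coordinates of N: (286/279, -97/93, 284/279).
The three coordinates are positive, negative, positive; a point is interior exactly when all three are positive.

no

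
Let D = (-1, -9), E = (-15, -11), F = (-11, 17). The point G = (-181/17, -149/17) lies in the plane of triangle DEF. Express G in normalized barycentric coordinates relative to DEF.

(5/17, 11/17, 1/17)

Signed area of the reference triangle: [DEF] = ½·((-1)·(-11−17) + (-15)·(17−(-9)) + (-11)·(-9−(-11))) = ½·(28 − 390 − 22) = -192.
[GEF] = ½·((-181/17)·(-11−17) + (-15)·(17−(-149/17)) + (-11)·(-149/17−(-11))) = ½·(5068/17 − 6570/17 − 418/17) = -960/17, so the D-coordinate is (-960/17)/(-192) = 5/17.
[DGF] = ½·((-1)·(-149/17−17) + (-181/17)·(17−(-9)) + (-11)·(-9−(-149/17))) = ½·(438/17 − 4706/17 + 44/17) = -2112/17, so the E-coordinate is 11/17.
[DEG] = ½·((-1)·(-11−(-149/17)) + (-15)·(-149/17−(-9)) + (-181/17)·(-9−(-11))) = ½·(38/17 − 60/17 − 362/17) = -192/17, so the F-coordinate is 1/17.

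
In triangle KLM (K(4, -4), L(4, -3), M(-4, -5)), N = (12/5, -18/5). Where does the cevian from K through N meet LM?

Barycentric coordinates of N with respect to KLM: (1/5, 3/5, 1/5).
On side LM the K-coordinate is zero; dropping N's K-weight 1/5 and renormalizing the remaining 3/5 : 1/5 gives weights 3/4, 1/4 on L, M.
J = (3/4)·(4, -3) + (1/4)·(-4, -5) = (2, -7/2).

(2, -7/2)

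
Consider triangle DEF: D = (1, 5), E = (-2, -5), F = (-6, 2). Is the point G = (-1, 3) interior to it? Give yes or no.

Barycentric coordinates of G: (39/61, 8/61, 14/61).
The three coordinates are positive, positive, positive; a point is interior exactly when all three are positive.

yes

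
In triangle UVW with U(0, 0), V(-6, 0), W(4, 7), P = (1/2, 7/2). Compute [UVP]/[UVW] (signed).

[UVW] = ½·(0·(0−7) + (-6)·(7−0) + 4·(0−0)) = ½·(0 − 42 + 0) = -21.
[UVP] = ½·(0·(0−(7/2)) + (-6)·(7/2−0) + (1/2)·(0−0)) = ½·(0 − 21 + 0) = -21/2, so the ratio is (-21/2)/(-21) = 1/2.

1/2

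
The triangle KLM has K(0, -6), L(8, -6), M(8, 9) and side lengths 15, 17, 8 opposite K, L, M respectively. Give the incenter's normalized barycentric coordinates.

The incenter has barycentric coordinates proportional to the opposite side lengths: (15 : 17 : 8).
Normalizing by 15+17+8 = 40 gives (3/8, 17/40, 1/5).

(3/8, 17/40, 1/5)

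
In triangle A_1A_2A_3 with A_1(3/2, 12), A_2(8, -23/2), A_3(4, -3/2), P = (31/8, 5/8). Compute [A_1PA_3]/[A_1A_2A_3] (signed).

1/8

[A_1A_2A_3] = ½·((3/2)·(-23/2−(-3/2)) + 8·(-3/2−12) + 4·(12−(-23/2))) = ½·(-15 − 108 + 94) = -29/2.
[A_1PA_3] = ½·((3/2)·(5/8−(-3/2)) + (31/8)·(-3/2−12) + 4·(12−(5/8))) = ½·(51/16 − 837/16 + 91/2) = -29/16, so the ratio is (-29/16)/(-29/2) = 1/8.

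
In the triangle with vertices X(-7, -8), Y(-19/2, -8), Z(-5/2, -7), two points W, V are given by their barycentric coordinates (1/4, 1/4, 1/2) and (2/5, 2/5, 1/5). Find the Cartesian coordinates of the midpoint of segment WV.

(-499/80, -153/20)

Barycentric coordinates of the midpoint are the average: (13/40, 13/40, 7/20).
Converting: (13/40)·X + (13/40)·Y + (7/20)·Z = (-499/80, -153/20).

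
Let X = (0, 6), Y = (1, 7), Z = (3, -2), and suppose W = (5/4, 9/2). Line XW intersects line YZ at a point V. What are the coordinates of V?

Barycentric coordinates of W with respect to XYZ: (1/4, 1/2, 1/4).
On side YZ the X-coordinate is zero; dropping W's X-weight 1/4 and renormalizing the remaining 1/2 : 1/4 gives weights 2/3, 1/3 on Y, Z.
V = (2/3)·(1, 7) + (1/3)·(3, -2) = (5/3, 4).

(5/3, 4)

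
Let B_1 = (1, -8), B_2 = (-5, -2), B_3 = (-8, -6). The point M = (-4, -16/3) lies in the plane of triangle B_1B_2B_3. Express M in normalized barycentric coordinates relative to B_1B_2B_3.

(1/3, 1/3, 1/3)

Signed area of the reference triangle: [B_1B_2B_3] = ½·(1·(-2−(-6)) + (-5)·(-6−(-8)) + (-8)·(-8−(-2))) = ½·(4 − 10 + 48) = 21.
[MB_2B_3] = ½·((-4)·(-2−(-6)) + (-5)·(-6−(-16/3)) + (-8)·(-16/3−(-2))) = ½·(-16 + 10/3 + 80/3) = 7, so the B_1-coordinate is 7/21 = 1/3.
[B_1MB_3] = ½·(1·(-16/3−(-6)) + (-4)·(-6−(-8)) + (-8)·(-8−(-16/3))) = ½·(2/3 − 8 + 64/3) = 7, so the B_2-coordinate is 1/3.
[B_1B_2M] = ½·(1·(-2−(-16/3)) + (-5)·(-16/3−(-8)) + (-4)·(-8−(-2))) = ½·(10/3 − 40/3 + 24) = 7, so the B_3-coordinate is 1/3.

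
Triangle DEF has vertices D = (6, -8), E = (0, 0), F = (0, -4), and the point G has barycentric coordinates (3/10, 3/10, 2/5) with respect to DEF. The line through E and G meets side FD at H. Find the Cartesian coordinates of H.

(18/7, -40/7)

Line EG meets FD where the E-coordinate vanishes; zeroing G's E-weight and renormalizing leaves F, D-weights 2/5 : 3/10 → (4/7, 3/7).
So H = (4/7)·F + (3/7)·D = (18/7, -40/7).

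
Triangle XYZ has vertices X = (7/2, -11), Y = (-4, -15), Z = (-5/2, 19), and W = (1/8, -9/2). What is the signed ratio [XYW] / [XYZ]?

1/4

[XYZ] = ½·((7/2)·(-15−19) + (-4)·(19−(-11)) + (-5/2)·(-11−(-15))) = ½·(-119 − 120 − 10) = -249/2.
[XYW] = ½·((7/2)·(-15−(-9/2)) + (-4)·(-9/2−(-11)) + (1/8)·(-11−(-15))) = ½·(-147/4 − 26 + 1/2) = -249/8, so the ratio is (-249/8)/(-249/2) = 1/4.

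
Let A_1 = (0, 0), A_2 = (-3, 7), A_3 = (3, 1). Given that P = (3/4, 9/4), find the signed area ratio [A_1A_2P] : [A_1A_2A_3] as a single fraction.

1/2

[A_1A_2A_3] = ½·(0·(7−1) + (-3)·(1−0) + 3·(0−7)) = ½·(0 − 3 − 21) = -12.
[A_1A_2P] = ½·(0·(7−(9/4)) + (-3)·(9/4−0) + (3/4)·(0−7)) = ½·(0 − 27/4 − 21/4) = -6, so the ratio is (-6)/(-12) = 1/2.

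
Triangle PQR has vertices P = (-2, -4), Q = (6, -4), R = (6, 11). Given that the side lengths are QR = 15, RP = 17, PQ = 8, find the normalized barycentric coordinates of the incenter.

(3/8, 17/40, 1/5)

The incenter has barycentric coordinates proportional to the opposite side lengths: (15 : 17 : 8).
Normalizing by 15+17+8 = 40 gives (3/8, 17/40, 1/5).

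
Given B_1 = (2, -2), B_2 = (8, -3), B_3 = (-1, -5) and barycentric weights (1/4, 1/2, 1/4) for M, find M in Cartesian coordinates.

M = (1/4)·B_1 + (1/2)·B_2 + (1/4)·B_3.
x-coordinate: (1/4)·2 + (1/2)·8 + (1/4)·(-1) = 17/4.
y-coordinate: (1/4)·(-2) + (1/2)·(-3) + (1/4)·(-5) = -13/4.

(17/4, -13/4)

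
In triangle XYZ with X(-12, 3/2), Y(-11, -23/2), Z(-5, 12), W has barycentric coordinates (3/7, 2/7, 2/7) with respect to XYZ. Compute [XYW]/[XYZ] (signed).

2/7

The signed ratio [XYW]/[XYZ] equals the barycentric coordinate of W at vertex Z, which is 2/7.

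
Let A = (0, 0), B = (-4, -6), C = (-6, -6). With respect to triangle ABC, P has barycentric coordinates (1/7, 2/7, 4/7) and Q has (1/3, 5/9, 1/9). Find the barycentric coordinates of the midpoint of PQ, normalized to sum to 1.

(5/21, 53/126, 43/126)

Since both coordinate triples sum to 1, the midpoint's barycentrics are the componentwise average.
(1/7+1/3)/2 = 5/21; similarly 53/126 and 43/126.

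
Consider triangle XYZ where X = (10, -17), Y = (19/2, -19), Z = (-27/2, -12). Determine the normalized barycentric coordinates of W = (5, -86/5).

(1/5, 3/5, 1/5)

Signed area of the reference triangle: [XYZ] = ½·(10·(-19−(-12)) + (19/2)·(-12−(-17)) + (-27/2)·(-17−(-19))) = ½·(-70 + 95/2 − 27) = -99/4.
[WYZ] = ½·(5·(-19−(-12)) + (19/2)·(-12−(-86/5)) + (-27/2)·(-86/5−(-19))) = ½·(-35 + 247/5 − 243/10) = -99/20, so the X-coordinate is (-99/20)/(-99/4) = 1/5.
[XWZ] = ½·(10·(-86/5−(-12)) + 5·(-12−(-17)) + (-27/2)·(-17−(-86/5))) = ½·(-52 + 25 − 27/10) = -297/20, so the Y-coordinate is 3/5.
[XYW] = ½·(10·(-19−(-86/5)) + (19/2)·(-86/5−(-17)) + 5·(-17−(-19))) = ½·(-18 − 19/10 + 10) = -99/20, so the Z-coordinate is 1/5.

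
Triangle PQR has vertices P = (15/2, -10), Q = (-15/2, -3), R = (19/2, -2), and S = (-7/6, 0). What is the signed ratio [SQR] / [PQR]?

-1/3

[PQR] = ½·((15/2)·(-3−(-2)) + (-15/2)·(-2−(-10)) + (19/2)·(-10−(-3))) = ½·(-15/2 − 60 − 133/2) = -67.
[SQR] = ½·((-7/6)·(-3−(-2)) + (-15/2)·(-2−0) + (19/2)·(0−(-3))) = ½·(7/6 + 15 + 57/2) = 67/3, so the ratio is (67/3)/(-67) = -1/3.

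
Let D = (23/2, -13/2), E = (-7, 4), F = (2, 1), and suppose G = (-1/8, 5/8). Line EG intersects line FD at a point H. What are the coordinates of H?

(27/4, -11/4)

Barycentric coordinates of G with respect to DEF: (1/4, 1/2, 1/4).
On side FD the E-coordinate is zero; dropping G's E-weight 1/2 and renormalizing the remaining 1/4 : 1/4 gives weights 1/2, 1/2 on F, D.
H = (1/2)·(2, 1) + (1/2)·(23/2, -13/2) = (27/4, -11/4).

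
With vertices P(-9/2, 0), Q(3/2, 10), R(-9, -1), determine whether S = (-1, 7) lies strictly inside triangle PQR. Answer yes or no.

yes

Barycentric coordinates of S: (4/39, 28/39, 7/39).
The three coordinates are positive, positive, positive; a point is interior exactly when all three are positive.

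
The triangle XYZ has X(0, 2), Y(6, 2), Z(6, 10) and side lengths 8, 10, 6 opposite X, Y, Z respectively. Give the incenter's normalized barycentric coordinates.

The incenter has barycentric coordinates proportional to the opposite side lengths: (8 : 10 : 6).
Normalizing by 8+10+6 = 24 gives (1/3, 5/12, 1/4).

(1/3, 5/12, 1/4)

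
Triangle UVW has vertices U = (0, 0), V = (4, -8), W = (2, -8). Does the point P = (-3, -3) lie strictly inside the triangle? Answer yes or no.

Barycentric coordinates of P: (5/8, -15/8, 9/4).
The three coordinates are positive, negative, positive; a point is interior exactly when all three are positive.

no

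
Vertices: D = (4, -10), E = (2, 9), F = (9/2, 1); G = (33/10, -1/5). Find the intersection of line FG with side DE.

Barycentric coordinates of G with respect to DEF: (2/5, 2/5, 1/5).
On side DE the F-coordinate is zero; dropping G's F-weight 1/5 and renormalizing the remaining 2/5 : 2/5 gives weights 1/2, 1/2 on D, E.
H = (1/2)·(4, -10) + (1/2)·(2, 9) = (3, -1/2).

(3, -1/2)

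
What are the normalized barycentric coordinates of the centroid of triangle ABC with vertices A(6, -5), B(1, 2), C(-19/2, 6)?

The centroid is the average of the vertices, so each weight is 1/3.

(1/3, 1/3, 1/3)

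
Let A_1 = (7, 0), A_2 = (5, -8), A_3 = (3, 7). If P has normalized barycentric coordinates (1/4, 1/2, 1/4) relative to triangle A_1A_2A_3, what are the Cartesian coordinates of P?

P = (1/4)·A_1 + (1/2)·A_2 + (1/4)·A_3.
x-coordinate: (1/4)·7 + (1/2)·5 + (1/4)·3 = 5.
y-coordinate: (1/4)·0 + (1/2)·(-8) + (1/4)·7 = -9/4.

(5, -9/4)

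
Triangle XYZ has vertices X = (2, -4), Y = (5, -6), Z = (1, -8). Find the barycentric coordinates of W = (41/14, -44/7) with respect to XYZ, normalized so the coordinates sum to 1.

Signed area of the reference triangle: [XYZ] = ½·(2·(-6−(-8)) + 5·(-8−(-4)) + 1·(-4−(-6))) = ½·(4 − 20 + 2) = -7.
[WYZ] = ½·((41/14)·(-6−(-8)) + 5·(-8−(-44/7)) + 1·(-44/7−(-6))) = ½·(41/7 − 60/7 − 2/7) = -3/2, so the X-coordinate is (-3/2)/(-7) = 3/14.
[XWZ] = ½·(2·(-44/7−(-8)) + (41/14)·(-8−(-4)) + 1·(-4−(-44/7))) = ½·(24/7 − 82/7 + 16/7) = -3, so the Y-coordinate is 3/7.
[XYW] = ½·(2·(-6−(-44/7)) + 5·(-44/7−(-4)) + (41/14)·(-4−(-6))) = ½·(4/7 − 80/7 + 41/7) = -5/2, so the Z-coordinate is 5/14.
Check: 3/14 + 3/7 + 5/14 = 1.

(3/14, 3/7, 5/14)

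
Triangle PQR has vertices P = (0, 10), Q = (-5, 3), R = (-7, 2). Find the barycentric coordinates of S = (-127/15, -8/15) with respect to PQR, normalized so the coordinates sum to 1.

(-2/5, 2/3, 11/15)

Signed area of the reference triangle: [PQR] = ½·(0·(3−2) + (-5)·(2−10) + (-7)·(10−3)) = ½·(0 + 40 − 49) = -9/2.
[SQR] = ½·((-127/15)·(3−2) + (-5)·(2−(-8/15)) + (-7)·(-8/15−3)) = ½·(-127/15 − 38/3 + 371/15) = 9/5, so the P-coordinate is (9/5)/(-9/2) = -2/5.
[PSR] = ½·(0·(-8/15−2) + (-127/15)·(2−10) + (-7)·(10−(-8/15))) = ½·(0 + 1016/15 − 1106/15) = -3, so the Q-coordinate is 2/3.
[PQS] = ½·(0·(3−(-8/15)) + (-5)·(-8/15−10) + (-127/15)·(10−3)) = ½·(0 + 158/3 − 889/15) = -33/10, so the R-coordinate is 11/15.
Check: -2/5 + 2/3 + 11/15 = 1.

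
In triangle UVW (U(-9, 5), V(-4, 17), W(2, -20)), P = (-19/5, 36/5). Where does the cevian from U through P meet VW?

(-5/2, 31/4)

Barycentric coordinates of P with respect to UVW: (1/5, 3/5, 1/5).
On side VW the U-coordinate is zero; dropping P's U-weight 1/5 and renormalizing the remaining 3/5 : 1/5 gives weights 3/4, 1/4 on V, W.
Q = (3/4)·(-4, 17) + (1/4)·(2, -20) = (-5/2, 31/4).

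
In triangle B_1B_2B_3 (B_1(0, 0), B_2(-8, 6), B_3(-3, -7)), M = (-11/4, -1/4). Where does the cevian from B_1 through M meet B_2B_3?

Barycentric coordinates of M with respect to B_1B_2B_3: (1/2, 1/4, 1/4).
On side B_2B_3 the B_1-coordinate is zero; dropping M's B_1-weight 1/2 and renormalizing the remaining 1/4 : 1/4 gives weights 1/2, 1/2 on B_2, B_3.
N = (1/2)·(-8, 6) + (1/2)·(-3, -7) = (-11/2, -1/2).

(-11/2, -1/2)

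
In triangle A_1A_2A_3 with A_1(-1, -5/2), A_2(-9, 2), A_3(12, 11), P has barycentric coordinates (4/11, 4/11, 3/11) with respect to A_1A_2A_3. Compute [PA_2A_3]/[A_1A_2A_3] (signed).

The signed ratio [PA_2A_3]/[A_1A_2A_3] equals the barycentric coordinate of P at vertex A_1, which is 4/11.

4/11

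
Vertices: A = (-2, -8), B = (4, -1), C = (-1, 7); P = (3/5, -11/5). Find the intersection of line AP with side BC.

(7/3, 5/3)

Barycentric coordinates of P with respect to ABC: (2/5, 2/5, 1/5).
On side BC the A-coordinate is zero; dropping P's A-weight 2/5 and renormalizing the remaining 2/5 : 1/5 gives weights 2/3, 1/3 on B, C.
Q = (2/3)·(4, -1) + (1/3)·(-1, 7) = (7/3, 5/3).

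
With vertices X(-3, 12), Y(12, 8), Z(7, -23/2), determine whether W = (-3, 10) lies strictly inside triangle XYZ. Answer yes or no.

no

Barycentric coordinates of W: (121/125, -8/125, 12/125).
The three coordinates are positive, negative, positive; a point is interior exactly when all three are positive.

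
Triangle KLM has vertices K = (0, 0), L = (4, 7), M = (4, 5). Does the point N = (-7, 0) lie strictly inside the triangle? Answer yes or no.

Barycentric coordinates of N: (11/4, 35/8, -49/8).
The three coordinates are positive, positive, negative; a point is interior exactly when all three are positive.

no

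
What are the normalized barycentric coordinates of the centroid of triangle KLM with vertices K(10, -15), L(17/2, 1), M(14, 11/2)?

The centroid is the average of the vertices, so each weight is 1/3.

(1/3, 1/3, 1/3)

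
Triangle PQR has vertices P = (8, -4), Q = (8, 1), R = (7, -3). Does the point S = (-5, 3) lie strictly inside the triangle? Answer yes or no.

no

Barycentric coordinates of S: (-54/5, -6/5, 13).
The three coordinates are negative, negative, positive; a point is interior exactly when all three are positive.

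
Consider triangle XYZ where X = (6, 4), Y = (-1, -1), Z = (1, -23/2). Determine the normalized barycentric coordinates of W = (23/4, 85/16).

(1, 1/8, -1/8)

Signed area of the reference triangle: [XYZ] = ½·(6·(-1−(-23/2)) + (-1)·(-23/2−4) + 1·(4−(-1))) = ½·(63 + 31/2 + 5) = 167/4.
[WYZ] = ½·((23/4)·(-1−(-23/2)) + (-1)·(-23/2−(85/16)) + 1·(85/16−(-1))) = ½·(483/8 + 269/16 + 101/16) = 167/4, so the X-coordinate is (167/4)/(167/4) = 1.
[XWZ] = ½·(6·(85/16−(-23/2)) + (23/4)·(-23/2−4) + 1·(4−(85/16))) = ½·(807/8 − 713/8 − 21/16) = 167/32, so the Y-coordinate is 1/8.
[XYW] = ½·(6·(-1−(85/16)) + (-1)·(85/16−4) + (23/4)·(4−(-1))) = ½·(-303/8 − 21/16 + 115/4) = -167/32, so the Z-coordinate is -1/8.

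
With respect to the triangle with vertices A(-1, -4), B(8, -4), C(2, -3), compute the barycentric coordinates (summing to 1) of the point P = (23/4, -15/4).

Signed area of the reference triangle: [ABC] = ½·((-1)·(-4−(-3)) + 8·(-3−(-4)) + 2·(-4−(-4))) = ½·(1 + 8 + 0) = 9/2.
[PBC] = ½·((23/4)·(-4−(-3)) + 8·(-3−(-15/4)) + 2·(-15/4−(-4))) = ½·(-23/4 + 6 + 1/2) = 3/8, so the A-coordinate is (3/8)/(9/2) = 1/12.
[APC] = ½·((-1)·(-15/4−(-3)) + (23/4)·(-3−(-4)) + 2·(-4−(-15/4))) = ½·(3/4 + 23/4 − 1/2) = 3, so the B-coordinate is 2/3.
[ABP] = ½·((-1)·(-4−(-15/4)) + 8·(-15/4−(-4)) + (23/4)·(-4−(-4))) = ½·(1/4 + 2 + 0) = 9/8, so the C-coordinate is 1/4.
Check: 1/12 + 2/3 + 1/4 = 1.

(1/12, 2/3, 1/4)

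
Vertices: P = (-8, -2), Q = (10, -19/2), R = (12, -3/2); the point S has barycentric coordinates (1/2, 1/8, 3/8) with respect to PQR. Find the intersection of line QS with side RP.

Line QS meets RP where the Q-coordinate vanishes; zeroing S's Q-weight and renormalizing leaves R, P-weights 3/8 : 1/2 → (3/7, 4/7).
So T = (3/7)·R + (4/7)·P = (4/7, -25/14).

(4/7, -25/14)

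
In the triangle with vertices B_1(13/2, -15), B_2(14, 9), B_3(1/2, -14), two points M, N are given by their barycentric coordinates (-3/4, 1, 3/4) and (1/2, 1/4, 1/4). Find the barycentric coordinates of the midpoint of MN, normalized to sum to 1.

(-1/8, 5/8, 1/2)

Since both coordinate triples sum to 1, the midpoint's barycentrics are the componentwise average.
(-3/4+1/2)/2 = -1/8; similarly 5/8 and 1/2.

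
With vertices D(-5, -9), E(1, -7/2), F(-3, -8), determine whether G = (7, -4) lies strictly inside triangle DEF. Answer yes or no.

no

Barycentric coordinates of G: (-29/5, -2/5, 36/5).
The three coordinates are negative, negative, positive; a point is interior exactly when all three are positive.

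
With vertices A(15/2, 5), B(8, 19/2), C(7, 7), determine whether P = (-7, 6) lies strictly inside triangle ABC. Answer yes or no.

no

Barycentric coordinates of P: (-136/13, -114/13, 263/13).
The three coordinates are negative, negative, positive; a point is interior exactly when all three are positive.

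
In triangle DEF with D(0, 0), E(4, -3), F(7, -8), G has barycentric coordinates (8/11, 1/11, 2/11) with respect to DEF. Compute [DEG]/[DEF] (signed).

2/11

The signed ratio [DEG]/[DEF] equals the barycentric coordinate of G at vertex F, which is 2/11.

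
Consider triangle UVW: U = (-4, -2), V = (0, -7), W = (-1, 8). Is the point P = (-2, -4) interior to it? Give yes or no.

Barycentric coordinates of P: (27/55, 26/55, 2/55).
The three coordinates are positive, positive, positive; a point is interior exactly when all three are positive.

yes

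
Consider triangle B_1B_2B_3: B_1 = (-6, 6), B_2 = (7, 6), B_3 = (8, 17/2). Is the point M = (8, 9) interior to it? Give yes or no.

Barycentric coordinates of M: (1/65, -14/65, 6/5).
The three coordinates are positive, negative, positive; a point is interior exactly when all three are positive.

no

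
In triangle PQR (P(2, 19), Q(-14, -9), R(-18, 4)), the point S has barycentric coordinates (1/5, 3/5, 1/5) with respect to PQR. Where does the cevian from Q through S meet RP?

Line QS meets RP where the Q-coordinate vanishes; zeroing S's Q-weight and renormalizing leaves R, P-weights 1/5 : 1/5 → (1/2, 1/2).
So T = (1/2)·R + (1/2)·P = (-8, 23/2).

(-8, 23/2)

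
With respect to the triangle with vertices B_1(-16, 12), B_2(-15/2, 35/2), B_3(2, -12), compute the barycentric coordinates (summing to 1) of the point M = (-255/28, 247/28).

(3/7, 5/14, 3/14)

Signed area of the reference triangle: [B_1B_2B_3] = ½·((-16)·(35/2−(-12)) + (-15/2)·(-12−12) + 2·(12−(35/2))) = ½·(-472 + 180 − 11) = -303/2.
[MB_2B_3] = ½·((-255/28)·(35/2−(-12)) + (-15/2)·(-12−(247/28)) + 2·(247/28−(35/2))) = ½·(-15045/56 + 8745/56 − 243/14) = -909/14, so the B_1-coordinate is (-909/14)/(-303/2) = 3/7.
[B_1MB_3] = ½·((-16)·(247/28−(-12)) + (-255/28)·(-12−12) + 2·(12−(247/28))) = ½·(-2332/7 + 1530/7 + 89/14) = -1515/28, so the B_2-coordinate is 5/14.
[B_1B_2M] = ½·((-16)·(35/2−(247/28)) + (-15/2)·(247/28−12) + (-255/28)·(12−(35/2))) = ½·(-972/7 + 1335/56 + 2805/56) = -909/28, so the B_3-coordinate is 3/14.
Check: 3/7 + 5/14 + 3/14 = 1.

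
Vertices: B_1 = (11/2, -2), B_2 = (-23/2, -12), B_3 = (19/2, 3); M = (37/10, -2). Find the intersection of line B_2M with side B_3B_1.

Barycentric coordinates of M with respect to B_1B_2B_3: (2/5, 1/5, 2/5).
On side B_3B_1 the B_2-coordinate is zero; dropping M's B_2-weight 1/5 and renormalizing the remaining 2/5 : 2/5 gives weights 1/2, 1/2 on B_3, B_1.
N = (1/2)·(19/2, 3) + (1/2)·(11/2, -2) = (15/2, 1/2).

(15/2, 1/2)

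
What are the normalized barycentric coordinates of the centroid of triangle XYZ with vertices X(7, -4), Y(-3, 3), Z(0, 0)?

The centroid is the average of the vertices, so each weight is 1/3.

(1/3, 1/3, 1/3)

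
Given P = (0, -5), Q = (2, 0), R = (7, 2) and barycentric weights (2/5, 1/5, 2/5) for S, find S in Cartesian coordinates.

(16/5, -6/5)

S = (2/5)·P + (1/5)·Q + (2/5)·R.
x-coordinate: (2/5)·0 + (1/5)·2 + (2/5)·7 = 16/5.
y-coordinate: (2/5)·(-5) + (1/5)·0 + (2/5)·2 = -6/5.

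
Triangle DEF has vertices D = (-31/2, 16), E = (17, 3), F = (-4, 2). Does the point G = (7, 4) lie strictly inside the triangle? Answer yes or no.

yes

Barycentric coordinates of G: (62/611, 354/611, 15/47).
The three coordinates are positive, positive, positive; a point is interior exactly when all three are positive.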